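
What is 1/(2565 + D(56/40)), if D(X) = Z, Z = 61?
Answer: 1/2626 ≈ 0.00038081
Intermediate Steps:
D(X) = 61
1/(2565 + D(56/40)) = 1/(2565 + 61) = 1/2626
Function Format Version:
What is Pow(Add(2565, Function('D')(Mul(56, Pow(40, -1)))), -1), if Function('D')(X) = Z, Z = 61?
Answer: Rational(1, 2626) ≈ 0.00038081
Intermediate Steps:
Function('D')(X) = 61
Pow(Add(2565, Function('D')(Mul(56, Pow(40, -1)))), -1) = Pow(Add(2565, 61), -1) = Pow(2626, -1) = Rational(1, 2626)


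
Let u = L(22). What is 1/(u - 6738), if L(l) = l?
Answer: -1/6716 ≈ -0.00014890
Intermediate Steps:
u = 22
1/(u - 6738) = 1/(22 - 6738) = 1/(-6716) = -1/6716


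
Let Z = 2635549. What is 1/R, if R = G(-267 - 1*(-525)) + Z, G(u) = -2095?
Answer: 1/2633454 ≈ 3.7973e-7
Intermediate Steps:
R = 2633454 (R = -2095 + 2635549 = 2633454)
1/R = 1/2633454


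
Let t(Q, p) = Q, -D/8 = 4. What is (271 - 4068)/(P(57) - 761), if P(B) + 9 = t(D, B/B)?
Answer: 3797/802 ≈ 4.7344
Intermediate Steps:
D = -32 (D = -8*4 = -32)
P(B) = -41 (P(B) = -9 - 32 = -41)
(271 - 4068)/(P(57) - 761) = (271 - 4068)/(-41 - 761) = -3797/(-802) = -3797*(-1/802) = 3797/802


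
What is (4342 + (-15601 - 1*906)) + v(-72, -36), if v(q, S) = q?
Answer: -12237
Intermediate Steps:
(4342 + (-15601 - 1*906)) + v(-72, -36) = (4342 + (-15601 - 1*906)) - 72 = (4342 + (-15601 - 906)) - 72 = (4342 - 16507) - 72 = -12165 - 72 = -12237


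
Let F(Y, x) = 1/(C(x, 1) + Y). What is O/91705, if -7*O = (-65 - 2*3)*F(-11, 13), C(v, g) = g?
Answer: -71/6419350 ≈ -1.1060e-5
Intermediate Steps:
F(Y, x) = 1/(1 + Y)
O = -71/70 (O = -(-65 - 2*3)/(7*(1 - 11)) = -(-65 - 6)/(7*(-10)) = -(-71)*(-1)/(7*10) = -⅐*71/10 = -71/70 ≈ -1.0143)
O/91705 = -71/70/91705 = -71/70*1/91705 = -71/6419350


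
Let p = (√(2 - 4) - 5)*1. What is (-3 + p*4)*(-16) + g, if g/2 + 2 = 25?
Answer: 414 - 64*I*√2 ≈ 414.0 - 90.51*I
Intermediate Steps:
g = 46 (g = -4 + 2*25 = -4 + 50 = 46)
p = -5 + I*√2 (p = (√(-2) - 5)*1 = (I*√2 - 5)*1 = (-5 + I*√2)*1 = -5 + I*√2 ≈ -5.0 + 1.4142*I)
(-3 + p*4)*(-16) + g = (-3 + (-5 + I*√2)*4)*(-16) + 46 = (-3 + (-20 + 4*I*√2))*(-16) + 46 = (-23 + 4*I*√2)*(-16) + 46 = (368 - 64*I*√2) + 46 = 414 - 64*I*√2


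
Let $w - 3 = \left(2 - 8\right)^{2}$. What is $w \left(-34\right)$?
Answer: $-1326$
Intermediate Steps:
$w = 39$ ($w = 3 + \left(2 - 8\right)^{2} = 3 + \left(-6\right)^{2} = 3 + 36 = 39$)
$w \left(-34\right) = 39 \left(-34\right) = -1326$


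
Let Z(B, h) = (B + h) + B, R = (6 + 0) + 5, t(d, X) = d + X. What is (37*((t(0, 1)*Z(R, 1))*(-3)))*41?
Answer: -104673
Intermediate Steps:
t(d, X) = X + d
R = 11 (R = 6 + 5 = 11)
Z(B, h) = h + 2*B
(37*((t(0, 1)*Z(R, 1))*(-3)))*41 = (37*(((1 + 0)*(1 + 2*11))*(-3)))*41 = (37*((1*(1 + 22))*(-3)))*41 = (37*((1*23)*(-3)))*41 = (37*(23*(-3)))*41 = (37*(-69))*41 = -2553*41 = -104673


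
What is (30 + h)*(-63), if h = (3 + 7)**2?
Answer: -8190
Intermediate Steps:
h = 100 (h = 10**2 = 100)
(30 + h)*(-63) = (30 + 100)*(-63) = 130*(-63) = -8190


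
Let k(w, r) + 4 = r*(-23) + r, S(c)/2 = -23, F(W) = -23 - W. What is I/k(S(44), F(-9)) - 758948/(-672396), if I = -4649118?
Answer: -390727203317/25551048 ≈ -15292.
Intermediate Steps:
S(c) = -46 (S(c) = 2*(-23) = -46)
k(w, r) = -4 - 22*r (k(w, r) = -4 + (r*(-23) + r) = -4 + (-23*r + r) = -4 - 22*r)
I/k(S(44), F(-9)) - 758948/(-672396) = -4649118/(-4 - 22*(-23 - 1*(-9))) - 758948/(-672396) = -4649118/(-4 - 22*(-23 + 9)) - 758948*(-1/672396) = -4649118/(-4 - 22*(-14)) + 189737/168099 = -4649118/(-4 + 308) + 189737/168099 = -4649118/304 + 189737/168099 = -4649118*1/304 + 189737/168099 = -2324559/152 + 189737/168099 = -390727203317/25551048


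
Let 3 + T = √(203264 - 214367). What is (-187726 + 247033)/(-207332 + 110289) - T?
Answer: 4374/1831 - I*√11103 ≈ 2.3889 - 105.37*I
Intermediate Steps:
T = -3 + I*√11103 (T = -3 + √(203264 - 214367) = -3 + √(-11103) = -3 + I*√11103 ≈ -3.0 + 105.37*I)
(-187726 + 247033)/(-207332 + 110289) - T = (-187726 + 247033)/(-207332 + 110289) - (-3 + I*√11103) = 59307/(-97043) + (3 - I*√11103) = 59307*(-1/97043) + (3 - I*√11103) = -1119/1831 + (3 - I*√11103) = 4374/1831 - I*√11103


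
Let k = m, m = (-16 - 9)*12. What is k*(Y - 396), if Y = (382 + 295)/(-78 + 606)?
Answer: 5210275/44 ≈ 1.1842e+5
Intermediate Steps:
m = -300 (m = -25*12 = -300)
Y = 677/528 ≈ 1.2822
k = -300
k*(Y - 396) = -300*(677/528 - 396) = -300*(-208411/528) = 5210275/44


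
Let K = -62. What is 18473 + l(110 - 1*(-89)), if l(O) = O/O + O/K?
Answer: 1145189/62 ≈ 18471.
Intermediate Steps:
l(O) = 1 - O/62 (l(O) = O/O + O/(-62) = 1 + O*(-1/62) = 1 - O/62)
18473 + l(110 - 1*(-89)) = 18473 + (1 - (110 - 1*(-89))/62) = 18473 + (1 - (110 + 89)/62) = 18473 + (1 - 1/62*199) = 18473 + (1 - 199/62) = 18473 - 137/62 = 1145189/62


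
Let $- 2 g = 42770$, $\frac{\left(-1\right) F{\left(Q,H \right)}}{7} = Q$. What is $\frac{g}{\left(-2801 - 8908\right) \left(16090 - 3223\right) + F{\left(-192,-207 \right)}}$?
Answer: $\frac{455}{3205497} \approx 0.00014194$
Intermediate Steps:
$F{\left(Q,H \right)} = - 7 Q$
$g = -21385$ ($g = \left(- \frac{1}{2}\right) 42770 = -21385$)
$\frac{g}{\left(-2801 - 8908\right) \left(16090 - 3223\right) + F{\left(-192,-207 \right)}} = - \frac{21385}{\left(-2801 - 8908\right) \left(16090 - 3223\right) - -1344} = - \frac{21385}{\left(-11709\right) 12867 + 1344} = - \frac{21385}{-150659703 + 1344} = - \frac{21385}{-150658359} = \left(-21385\right) \left(- \frac{1}{150658359}\right) = \frac{455}{3205497}$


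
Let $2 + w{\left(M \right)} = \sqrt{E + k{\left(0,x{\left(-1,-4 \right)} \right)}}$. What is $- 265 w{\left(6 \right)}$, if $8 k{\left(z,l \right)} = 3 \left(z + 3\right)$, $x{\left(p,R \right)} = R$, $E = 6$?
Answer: $530 - \frac{265 \sqrt{114}}{4} \approx -177.36$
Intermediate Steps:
$k{\left(z,l \right)} = \frac{9}{8} + \frac{3 z}{8}$ ($k{\left(z,l \right)} = \frac{3 \left(z + 3\right)}{8} = \frac{3 \left(3 + z\right)}{8} = \frac{9 + 3 z}{8} = \frac{9}{8} + \frac{3 z}{8}$)
$w{\left(M \right)} = -2 + \frac{\sqrt{114}}{4}$ ($w{\left(M \right)} = -2 + \sqrt{6 + \left(\frac{9}{8} + \frac{3}{8} \cdot 0\right)} = -2 + \sqrt{6 + \left(\frac{9}{8} + 0\right)} = -2 + \sqrt{6 + \frac{9}{8}} = -2 + \sqrt{\frac{57}{8}} = -2 + \frac{\sqrt{114}}{4}$)
$- 265 w{\left(6 \right)} = - 265 \left(-2 + \frac{\sqrt{114}}{4}\right) = 530 - \frac{265 \sqrt{114}}{4}$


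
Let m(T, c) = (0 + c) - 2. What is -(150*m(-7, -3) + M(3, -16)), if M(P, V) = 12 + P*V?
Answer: 786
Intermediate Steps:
m(T, c) = -2 + c (m(T, c) = c - 2 = -2 + c)
-(150*m(-7, -3) + M(3, -16)) = -(150*(-2 - 3) + (12 + 3*(-16))) = -(150*(-5) + (12 - 48)) = -(-750 - 36) = -1*(-786) = 786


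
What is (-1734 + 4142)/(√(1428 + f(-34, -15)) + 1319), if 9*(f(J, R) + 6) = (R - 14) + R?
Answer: 28585368/15645095 - 7224*√12754/15645095 ≈ 1.7750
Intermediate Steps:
f(J, R) = -68/9 + 2*R/9 (f(J, R) = -6 + ((R - 14) + R)/9 = -6 + ((-14 + R) + R)/9 = -6 + (-14 + 2*R)/9 = -6 + (-14/9 + 2*R/9) = -68/9 + 2*R/9)
(-1734 + 4142)/(√(1428 + f(-34, -15)) + 1319) = (-1734 + 4142)/(√(1428 + (-68/9 + (2/9)*(-15))) + 1319) = 2408/(√(1428 + (-68/9 - 10/3)) + 1319) = 2408/(√(1428 - 98/9) + 1319) = 2408/(√(12754/9) + 1319) = 2408/(√12754/3 + 1319) = 2408/(1319 + √12754/3)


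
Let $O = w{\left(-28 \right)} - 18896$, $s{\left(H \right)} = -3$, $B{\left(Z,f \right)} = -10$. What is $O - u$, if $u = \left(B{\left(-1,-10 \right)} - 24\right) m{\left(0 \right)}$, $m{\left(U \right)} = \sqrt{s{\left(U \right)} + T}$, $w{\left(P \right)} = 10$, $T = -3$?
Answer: $-18886 + 34 i \sqrt{6} \approx -18886.0 + 83.283 i$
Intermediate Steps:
$m{\left(U \right)} = i \sqrt{6}$ ($m{\left(U \right)} = \sqrt{-3 - 3} = \sqrt{-6} = i \sqrt{6}$)
$O = -18886$ ($O = 10 - 18896 = -18886$)
$u = - 34 i \sqrt{6}$ ($u = \left(-10 - 24\right) i \sqrt{6} = - 34 i \sqrt{6} \approx - 83.283 i$)
$O - u = -18886 - - 34 i \sqrt{6} = -18886 + 34 i \sqrt{6}$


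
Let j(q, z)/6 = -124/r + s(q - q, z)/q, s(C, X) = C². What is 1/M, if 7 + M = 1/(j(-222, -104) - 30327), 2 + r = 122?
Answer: -151666/1061667 ≈ -0.14286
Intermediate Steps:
r = 120 (r = -2 + 122 = 120)
j(q, z) = -31/5 (j(q, z) = 6*(-124/120 + (q - q)²/q) = 6*(-124*1/120 + 0²/q) = 6*(-31/30 + 0/q) = 6*(-31/30 + 0) = 6*(-31/30) = -31/5)
M = -1061667/151666 (M = -7 + 1/(-31/5 - 30327) = -7 + 1/(-151666/5) = -7 - 5/151666 = -1061667/151666 ≈ -7.0000)
1/M = 1/(-1061667/151666) = -151666/1061667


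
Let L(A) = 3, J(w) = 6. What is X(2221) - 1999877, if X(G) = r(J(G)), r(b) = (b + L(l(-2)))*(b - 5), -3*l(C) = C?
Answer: -1999868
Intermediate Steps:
l(C) = -C/3
r(b) = (-5 + b)*(3 + b) (r(b) = (b + 3)*(b - 5) = (3 + b)*(-5 + b) = (-5 + b)*(3 + b))
X(G) = 9 (X(G) = -15 + 6**2 - 2*6 = -15 + 36 - 12 = 9)
X(2221) - 1999877 = 9 - 1999877 = -1999868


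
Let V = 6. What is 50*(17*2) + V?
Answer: 1706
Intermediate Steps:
50*(17*2) + V = 50*(17*2) + 6 = 50*34 + 6 = 1700 + 6 = 1706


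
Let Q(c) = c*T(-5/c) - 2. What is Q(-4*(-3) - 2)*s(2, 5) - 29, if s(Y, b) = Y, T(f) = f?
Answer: -43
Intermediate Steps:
Q(c) = -7 (Q(c) = c*(-5/c) - 2 = -5 - 2 = -7)
Q(-4*(-3) - 2)*s(2, 5) - 29 = -7*2 - 29 = -14 - 29 = -43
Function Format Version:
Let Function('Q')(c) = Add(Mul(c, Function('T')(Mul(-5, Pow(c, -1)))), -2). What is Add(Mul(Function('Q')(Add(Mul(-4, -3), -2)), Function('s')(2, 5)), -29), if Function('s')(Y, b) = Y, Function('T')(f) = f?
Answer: -43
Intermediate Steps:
Function('Q')(c) = -7 (Function('Q')(c) = Add(Mul(c, Mul(-5, Pow(c, -1))), -2) = Add(-5, -2) = -7)
Add(Mul(Function('Q')(Add(Mul(-4, -3), -2)), Function('s')(2, 5)), -29) = Add(Mul(-7, 2), -29) = Add(-14, -29) = -43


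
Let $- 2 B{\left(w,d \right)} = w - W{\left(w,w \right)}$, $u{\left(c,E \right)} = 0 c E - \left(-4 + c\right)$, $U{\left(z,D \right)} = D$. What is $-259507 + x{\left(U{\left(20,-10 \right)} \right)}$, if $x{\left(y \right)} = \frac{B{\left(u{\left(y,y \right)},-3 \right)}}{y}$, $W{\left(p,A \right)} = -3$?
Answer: $- \frac{5190123}{20} \approx -2.5951 \cdot 10^{5}$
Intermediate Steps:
$u{\left(c,E \right)} = 4 - c$ ($u{\left(c,E \right)} = 0 E - \left(-4 + c\right) = 0 - \left(-4 + c\right) = 4 - c$)
$B{\left(w,d \right)} = - \frac{3}{2} - \frac{w}{2}$ ($B{\left(w,d \right)} = - \frac{w - -3}{2} = - \frac{w + 3}{2} = - \frac{3 + w}{2} = - \frac{3}{2} - \frac{w}{2}$)
$x{\left(y \right)} = \frac{- \frac{7}{2} + \frac{y}{2}}{y}$ ($x{\left(y \right)} = \frac{- \frac{3}{2} - \frac{4 - y}{2}}{y} = \frac{- \frac{3}{2} + \left(-2 + \frac{y}{2}\right)}{y} = \frac{- \frac{7}{2} + \frac{y}{2}}{y}$)
$-259507 + x{\left(U{\left(20,-10 \right)} \right)} = -259507 + \frac{-7 - 10}{2 \left(-10\right)} = -259507 + \frac{1}{2} \left(- \frac{1}{10}\right) \left(-17\right) = -259507 + \frac{17}{20} = - \frac{5190123}{20}$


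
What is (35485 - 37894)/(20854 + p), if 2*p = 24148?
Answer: -803/10976 ≈ -0.073160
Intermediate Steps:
p = 12074 (p = (½)*24148 = 12074)
(35485 - 37894)/(20854 + p) = (35485 - 37894)/(20854 + 12074) = -2409/32928 = -2409*1/32928 = -803/10976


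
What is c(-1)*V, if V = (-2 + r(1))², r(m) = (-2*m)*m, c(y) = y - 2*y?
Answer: 16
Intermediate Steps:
c(y) = -y
r(m) = -2*m²
V = 16 (V = (-2 - 2*1²)² = (-2 - 2*1)² = (-2 - 2)² = (-4)² = 16)
c(-1)*V = -1*(-1)*16 = 1*16 = 16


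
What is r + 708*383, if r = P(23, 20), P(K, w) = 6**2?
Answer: 271200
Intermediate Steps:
P(K, w) = 36
r = 36
r + 708*383 = 36 + 708*383 = 36 + 271164 = 271200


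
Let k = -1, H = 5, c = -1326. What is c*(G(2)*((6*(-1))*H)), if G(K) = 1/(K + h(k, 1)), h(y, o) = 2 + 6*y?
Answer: -19890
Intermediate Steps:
G(K) = 1/(-4 + K) (G(K) = 1/(K + (2 + 6*(-1))) = 1/(K + (2 - 6)) = 1/(K - 4) = 1/(-4 + K))
c*(G(2)*((6*(-1))*H)) = -1326*(6*(-1))*5/(-4 + 2) = -1326*(-6*5)/(-2) = -(-663)*(-30) = -1326*15 = -19890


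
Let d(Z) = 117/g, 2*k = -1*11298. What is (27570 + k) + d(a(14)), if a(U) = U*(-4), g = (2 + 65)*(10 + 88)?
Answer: 143933403/6566 ≈ 21921.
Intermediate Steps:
k = -5649 (k = (-1*11298)/2 = (½)*(-11298) = -5649)
g = 6566 (g = 67*98 = 6566)
a(U) = -4*U
d(Z) = 117/6566
(27570 + k) + d(a(14)) = (27570 - 5649) + 117/6566 = 21921 + 117/6566 = 143933403/6566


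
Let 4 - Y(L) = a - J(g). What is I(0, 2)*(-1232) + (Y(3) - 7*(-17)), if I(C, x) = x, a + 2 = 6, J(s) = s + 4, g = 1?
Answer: -2340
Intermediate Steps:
J(s) = 4 + s
a = 4 (a = -2 + 6 = 4)
Y(L) = 5 (Y(L) = 4 - (4 - (4 + 1)) = 4 - (4 - 1*5) = 4 - (4 - 5) = 4 - 1*(-1) = 4 + 1 = 5)
I(0, 2)*(-1232) + (Y(3) - 7*(-17)) = 2*(-1232) + (5 - 7*(-17)) = -2464 + (5 + 119) = -2464 + 124 = -2340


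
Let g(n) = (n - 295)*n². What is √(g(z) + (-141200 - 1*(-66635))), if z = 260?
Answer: I*√2440565 ≈ 1562.2*I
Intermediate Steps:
g(n) = n²*(-295 + n) (g(n) = (-295 + n)*n² = n²*(-295 + n))
√(g(z) + (-141200 - 1*(-66635))) = √(260²*(-295 + 260) + (-141200 - 1*(-66635))) = √(67600*(-35) + (-141200 + 66635)) = √(-2366000 - 74565) = √(-2440565) = I*√2440565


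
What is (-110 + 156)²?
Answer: 2116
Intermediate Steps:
(-110 + 156)² = 46² = 2116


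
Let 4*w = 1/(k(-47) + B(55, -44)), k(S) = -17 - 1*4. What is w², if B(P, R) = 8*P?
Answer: 1/2808976 ≈ 3.5600e-7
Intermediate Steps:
k(S) = -21 (k(S) = -17 - 4 = -21)
w = 1/1676 (w = 1/(4*(-21 + 8*55)) = 1/(4*(-21 + 440)) = (¼)/419 = (¼)*(1/419) = 1/1676 ≈ 0.00059666)
w² = (1/1676)² = 1/2808976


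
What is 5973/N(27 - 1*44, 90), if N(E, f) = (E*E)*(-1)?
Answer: -5973/289 ≈ -20.668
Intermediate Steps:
N(E, f) = -E**2 (N(E, f) = E**2*(-1) = -E**2)
5973/N(27 - 1*44, 90) = 5973/((-(27 - 1*44)**2)) = 5973/((-(27 - 44)**2)) = 5973/((-1*(-17)**2)) = 5973/((-1*289)) = 5973/(-289) = 5973*(-1/289) = -5973/289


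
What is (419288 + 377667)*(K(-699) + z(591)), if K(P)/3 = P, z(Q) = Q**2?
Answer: 276690024720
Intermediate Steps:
K(P) = 3*P
(419288 + 377667)*(K(-699) + z(591)) = (419288 + 377667)*(3*(-699) + 591**2) = 796955*(-2097 + 349281) = 796955*347184 = 276690024720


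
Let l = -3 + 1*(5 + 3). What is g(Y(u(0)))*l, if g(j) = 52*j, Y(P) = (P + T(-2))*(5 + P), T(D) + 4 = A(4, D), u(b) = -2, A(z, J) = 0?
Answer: -4680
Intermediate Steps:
T(D) = -4 (T(D) = -4 + 0 = -4)
Y(P) = (-4 + P)*(5 + P) (Y(P) = (P - 4)*(5 + P) = (-4 + P)*(5 + P))
l = 5 (l = -3 + 1*8 = -3 + 8 = 5)
g(Y(u(0)))*l = (52*(-20 - 2 + (-2)²))*5 = (52*(-20 - 2 + 4))*5 = (52*(-18))*5 = -936*5 = -4680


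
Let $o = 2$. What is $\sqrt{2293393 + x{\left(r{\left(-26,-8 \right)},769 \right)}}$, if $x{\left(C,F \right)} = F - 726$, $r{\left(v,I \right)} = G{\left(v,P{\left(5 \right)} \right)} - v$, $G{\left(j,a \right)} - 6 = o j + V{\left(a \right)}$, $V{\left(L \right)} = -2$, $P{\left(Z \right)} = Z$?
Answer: $2 \sqrt{573359} \approx 1514.4$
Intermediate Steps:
$G{\left(j,a \right)} = 4 + 2 j$ ($G{\left(j,a \right)} = 6 + \left(2 j - 2\right) = 6 + \left(-2 + 2 j\right) = 4 + 2 j$)
$r{\left(v,I \right)} = 4 + v$ ($r{\left(v,I \right)} = \left(4 + 2 v\right) - v = 4 + v$)
$x{\left(C,F \right)} = -726 + F$
$\sqrt{2293393 + x{\left(r{\left(-26,-8 \right)},769 \right)}} = \sqrt{2293393 + \left(-726 + 769\right)} = \sqrt{2293393 + 43} = \sqrt{2293436} = 2 \sqrt{573359}$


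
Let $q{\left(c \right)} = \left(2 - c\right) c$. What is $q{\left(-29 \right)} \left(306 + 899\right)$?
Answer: $-1083295$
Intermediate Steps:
$q{\left(c \right)} = c \left(2 - c\right)$
$q{\left(-29 \right)} \left(306 + 899\right) = - 29 \left(2 - -29\right) \left(306 + 899\right) = - 29 \left(2 + 29\right) 1205 = \left(-29\right) 31 \cdot 1205 = \left(-899\right) 1205 = -1083295$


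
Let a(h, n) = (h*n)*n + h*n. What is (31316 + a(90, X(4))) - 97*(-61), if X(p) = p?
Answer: 39033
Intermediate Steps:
a(h, n) = h*n + h*n² (a(h, n) = h*n² + h*n = h*n + h*n²)
(31316 + a(90, X(4))) - 97*(-61) = (31316 + 90*4*(1 + 4)) - 97*(-61) = (31316 + 90*4*5) + 5917 = (31316 + 1800) + 5917 = 33116 + 5917 = 39033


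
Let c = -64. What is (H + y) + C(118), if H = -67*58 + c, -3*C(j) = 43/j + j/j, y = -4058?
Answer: -2834993/354 ≈ -8008.5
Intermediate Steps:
C(j) = -⅓ - 43/(3*j) (C(j) = -(43/j + j/j)/3 = -(43/j + 1)/3 = -(1 + 43/j)/3 = -⅓ - 43/(3*j))
H = -3950 (H = -67*58 - 64 = -3886 - 64 = -3950)
(H + y) + C(118) = (-3950 - 4058) + (⅓)*(-43 - 1*118)/118 = -8008 + (⅓)*(1/118)*(-43 - 118) = -8008 + (⅓)*(1/118)*(-161) = -8008 - 161/354 = -2834993/354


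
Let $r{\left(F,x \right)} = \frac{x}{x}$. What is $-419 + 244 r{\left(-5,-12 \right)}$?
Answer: $-175$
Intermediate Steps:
$r{\left(F,x \right)} = 1$
$-419 + 244 r{\left(-5,-12 \right)} = -419 + 244 \cdot 1 = -419 + 244 = -175$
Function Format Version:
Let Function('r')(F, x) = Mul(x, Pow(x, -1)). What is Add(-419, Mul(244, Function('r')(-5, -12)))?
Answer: -175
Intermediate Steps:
Function('r')(F, x) = 1
Add(-419, Mul(244, Function('r')(-5, -12))) = Add(-419, Mul(244, 1)) = Add(-419, 244) = -175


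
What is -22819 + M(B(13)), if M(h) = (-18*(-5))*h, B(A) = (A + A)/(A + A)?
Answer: -22729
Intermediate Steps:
B(A) = 1 (B(A) = (2*A)/((2*A)) = (2*A)*(1/(2*A)) = 1)
M(h) = 90*h
-22819 + M(B(13)) = -22819 + 90*1 = -22819 + 90 = -22729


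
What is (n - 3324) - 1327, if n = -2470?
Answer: -7121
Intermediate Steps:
(n - 3324) - 1327 = (-2470 - 3324) - 1327 = -5794 - 1327 = -7121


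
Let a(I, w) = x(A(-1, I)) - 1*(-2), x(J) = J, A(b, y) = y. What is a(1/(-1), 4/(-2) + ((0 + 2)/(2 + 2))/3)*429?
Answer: 429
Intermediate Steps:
a(I, w) = 2 + I (a(I, w) = I - 1*(-2) = I + 2 = 2 + I)
a(1/(-1), 4/(-2) + ((0 + 2)/(2 + 2))/3)*429 = (2 + 1/(-1))*429 = (2 - 1)*429 = 1*429 = 429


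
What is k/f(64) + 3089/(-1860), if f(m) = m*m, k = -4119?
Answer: -5078471/1904640 ≈ -2.6664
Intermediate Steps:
f(m) = m²
k/f(64) + 3089/(-1860) = -4119/(64²) + 3089/(-1860) = -4119/4096 + 3089*(-1/1860) = -4119*1/4096 - 3089/1860 = -4119/4096 - 3089/1860 = -5078471/1904640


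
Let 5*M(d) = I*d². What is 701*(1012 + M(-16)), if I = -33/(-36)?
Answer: 11134684/15 ≈ 7.4231e+5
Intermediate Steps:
I = 11/12 (I = -33*(-1/36) = 11/12 ≈ 0.91667)
M(d) = 11*d²/60 (M(d) = (11*d²/12)/5 = 11*d²/60)
701*(1012 + M(-16)) = 701*(1012 + (11/60)*(-16)²) = 701*(1012 + (11/60)*256) = 701*(1012 + 704/15) = 701*(15884/15) = 11134684/15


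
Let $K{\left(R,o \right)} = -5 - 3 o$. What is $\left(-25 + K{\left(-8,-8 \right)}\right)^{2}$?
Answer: $36$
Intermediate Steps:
$\left(-25 + K{\left(-8,-8 \right)}\right)^{2} = \left(-25 - -19\right)^{2} = \left(-25 + \left(-5 + 24\right)\right)^{2} = \left(-25 + 19\right)^{2} = \left(-6\right)^{2} = 36$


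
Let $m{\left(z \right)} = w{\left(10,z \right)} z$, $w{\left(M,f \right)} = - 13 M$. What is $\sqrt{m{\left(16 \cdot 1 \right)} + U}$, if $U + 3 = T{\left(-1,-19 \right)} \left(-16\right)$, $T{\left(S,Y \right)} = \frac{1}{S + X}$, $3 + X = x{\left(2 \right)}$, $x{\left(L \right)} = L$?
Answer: $5 i \sqrt{83} \approx 45.552 i$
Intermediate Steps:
$X = -1$ ($X = -3 + 2 = -1$)
$m{\left(z \right)} = - 130 z$ ($m{\left(z \right)} = \left(-13\right) 10 z = - 130 z$)
$T{\left(S,Y \right)} = \frac{1}{-1 + S}$ ($T{\left(S,Y \right)} = \frac{1}{S - 1} = \frac{1}{-1 + S}$)
$U = 5$ ($U = -3 + \frac{1}{-1 - 1} \left(-16\right) = -3 + \frac{1}{-2} \left(-16\right) = -3 - -8 = -3 + 8 = 5$)
$\sqrt{m{\left(16 \cdot 1 \right)} + U} = \sqrt{- 130 \cdot 16 \cdot 1 + 5} = \sqrt{\left(-130\right) 16 + 5} = \sqrt{-2080 + 5} = \sqrt{-2075} = 5 i \sqrt{83}$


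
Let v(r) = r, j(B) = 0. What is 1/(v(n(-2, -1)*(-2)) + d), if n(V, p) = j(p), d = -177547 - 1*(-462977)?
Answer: 1/285430 ≈ 3.5035e-6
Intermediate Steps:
d = 285430 (d = -177547 + 462977 = 285430)
n(V, p) = 0
1/(v(n(-2, -1)*(-2)) + d) = 1/(0*(-2) + 285430) = 1/(0 + 285430) = 1/285430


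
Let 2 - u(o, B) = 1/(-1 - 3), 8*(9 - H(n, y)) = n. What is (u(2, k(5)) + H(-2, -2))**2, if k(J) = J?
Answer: 529/4 ≈ 132.25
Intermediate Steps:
H(n, y) = 9 - n/8
u(o, B) = 9/4 (u(o, B) = 2 - 1/(-1 - 3) = 2 - 1/(-4) = 2 - 1*(-1/4) = 2 + 1/4 = 9/4)
(u(2, k(5)) + H(-2, -2))**2 = (9/4 + (9 - 1/8*(-2)))**2 = (9/4 + (9 + 1/4))**2 = (9/4 + 37/4)**2 = (23/2)**2 = 529/4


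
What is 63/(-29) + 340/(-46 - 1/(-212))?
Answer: -2704633/282779 ≈ -9.5645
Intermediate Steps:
63/(-29) + 340/(-46 - 1/(-212)) = 63*(-1/29) + 340/(-46 - 1*(-1/212)) = -63/29 + 340/(-46 + 1/212) = -63/29 + 340/(-9751/212) = -63/29 + 340*(-212/9751) = -63/29 - 72080/9751 = -2704633/282779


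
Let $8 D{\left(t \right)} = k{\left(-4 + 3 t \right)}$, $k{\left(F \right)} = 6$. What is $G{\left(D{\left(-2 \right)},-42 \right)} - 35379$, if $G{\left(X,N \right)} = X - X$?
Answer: $-35379$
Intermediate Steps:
$D{\left(t \right)} = \frac{3}{4}$ ($D{\left(t \right)} = \frac{1}{8} \cdot 6 = \frac{3}{4}$)
$G{\left(X,N \right)} = 0$
$G{\left(D{\left(-2 \right)},-42 \right)} - 35379 = 0 - 35379 = -35379$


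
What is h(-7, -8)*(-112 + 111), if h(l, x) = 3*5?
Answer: -15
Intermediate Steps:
h(l, x) = 15
h(-7, -8)*(-112 + 111) = 15*(-112 + 111) = 15*(-1) = -15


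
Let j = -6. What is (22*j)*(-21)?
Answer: 2772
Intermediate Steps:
(22*j)*(-21) = (22*(-6))*(-21) = -132*(-21) = 2772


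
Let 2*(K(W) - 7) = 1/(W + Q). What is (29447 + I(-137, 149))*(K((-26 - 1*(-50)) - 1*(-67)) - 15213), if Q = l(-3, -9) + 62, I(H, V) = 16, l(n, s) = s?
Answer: -43009370467/96 ≈ -4.4801e+8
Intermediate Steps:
Q = 53 (Q = -9 + 62 = 53)
K(W) = 7 + 1/(2*(53 + W)) (K(W) = 7 + 1/(2*(W + 53)) = 7 + 1/(2*(53 + W)))
(29447 + I(-137, 149))*(K((-26 - 1*(-50)) - 1*(-67)) - 15213) = (29447 + 16)*((743 + 14*((-26 - 1*(-50)) - 1*(-67)))/(2*(53 + ((-26 - 1*(-50)) - 1*(-67)))) - 15213) = 29463*((743 + 14*((-26 + 50) + 67))/(2*(53 + ((-26 + 50) + 67))) - 15213) = 29463*((743 + 14*(24 + 67))/(2*(53 + (24 + 67))) - 15213) = 29463*((743 + 14*91)/(2*(53 + 91)) - 15213) = 29463*((½)*(743 + 1274)/144 - 15213) = 29463*((½)*(1/144)*2017 - 15213) = 29463*(2017/288 - 15213) = 29463*(-4379327/288) = -43009370467/96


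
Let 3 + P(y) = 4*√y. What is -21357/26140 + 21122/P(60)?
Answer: 545358911/8286380 + 168976*√15/951 ≈ 753.97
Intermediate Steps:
P(y) = -3 + 4*√y
-21357/26140 + 21122/P(60) = -21357/26140 + 21122/(-3 + 4*√60) = -21357*1/26140 + 21122/(-3 + 4*(2*√15)) = -21357/26140 + 21122/(-3 + 8*√15)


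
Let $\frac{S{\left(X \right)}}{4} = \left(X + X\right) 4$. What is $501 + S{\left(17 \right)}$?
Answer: $1045$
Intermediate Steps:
$S{\left(X \right)} = 32 X$ ($S{\left(X \right)} = 4 \left(X + X\right) 4 = 4 \cdot 2 X 4 = 4 \cdot 8 X = 32 X$)
$501 + S{\left(17 \right)} = 501 + 32 \cdot 17 = 501 + 544 = 1045$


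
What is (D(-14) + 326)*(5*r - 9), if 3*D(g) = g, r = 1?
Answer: -3856/3 ≈ -1285.3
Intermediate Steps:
D(g) = g/3
(D(-14) + 326)*(5*r - 9) = ((⅓)*(-14) + 326)*(5*1 - 9) = (-14/3 + 326)*(5 - 9) = (964/3)*(-4) = -3856/3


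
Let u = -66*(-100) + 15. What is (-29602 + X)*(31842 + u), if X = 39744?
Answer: 390030894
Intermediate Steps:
u = 6615 (u = 6600 + 15 = 6615)
(-29602 + X)*(31842 + u) = (-29602 + 39744)*(31842 + 6615) = 10142*38457 = 390030894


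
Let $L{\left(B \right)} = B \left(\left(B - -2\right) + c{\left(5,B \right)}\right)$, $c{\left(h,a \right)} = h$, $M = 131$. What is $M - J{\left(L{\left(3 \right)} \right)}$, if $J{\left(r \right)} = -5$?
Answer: $136$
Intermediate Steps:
$L{\left(B \right)} = B \left(7 + B\right)$ ($L{\left(B \right)} = B \left(\left(B - -2\right) + 5\right) = B \left(\left(B + 2\right) + 5\right) = B \left(\left(2 + B\right) + 5\right) = B \left(7 + B\right)$)
$M - J{\left(L{\left(3 \right)} \right)} = 131 - -5 = 131 + 5 = 136$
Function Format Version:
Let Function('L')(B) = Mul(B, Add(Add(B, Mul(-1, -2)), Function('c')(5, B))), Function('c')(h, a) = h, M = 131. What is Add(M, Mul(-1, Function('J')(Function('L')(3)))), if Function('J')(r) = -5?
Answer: 136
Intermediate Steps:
Function('L')(B) = Mul(B, Add(7, B)) (Function('L')(B) = Mul(B, Add(Add(B, Mul(-1, -2)), 5)) = Mul(B, Add(Add(B, 2), 5)) = Mul(B, Add(Add(2, B), 5)) = Mul(B, Add(7, B)))
Add(M, Mul(-1, Function('J')(Function('L')(3)))) = Add(131, Mul(-1, -5)) = Add(131, 5) = 136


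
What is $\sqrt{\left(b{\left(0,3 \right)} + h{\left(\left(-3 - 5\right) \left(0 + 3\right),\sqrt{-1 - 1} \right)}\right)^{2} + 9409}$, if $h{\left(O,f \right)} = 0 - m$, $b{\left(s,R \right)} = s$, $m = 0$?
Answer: $97$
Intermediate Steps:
$h{\left(O,f \right)} = 0$ ($h{\left(O,f \right)} = 0 - 0 = 0 + 0 = 0$)
$\sqrt{\left(b{\left(0,3 \right)} + h{\left(\left(-3 - 5\right) \left(0 + 3\right),\sqrt{-1 - 1} \right)}\right)^{2} + 9409} = \sqrt{\left(0 + 0\right)^{2} + 9409} = \sqrt{0^{2} + 9409} = \sqrt{0 + 9409} = \sqrt{9409} = 97$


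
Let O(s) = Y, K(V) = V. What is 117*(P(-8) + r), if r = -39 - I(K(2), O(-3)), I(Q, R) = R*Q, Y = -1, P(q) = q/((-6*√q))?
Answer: -4329 - 39*I*√2 ≈ -4329.0 - 55.154*I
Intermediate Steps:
P(q) = -√q/6 (P(q) = q*(-1/(6*√q)) = -√q/6)
O(s) = -1
I(Q, R) = Q*R
r = -37 (r = -39 - 2*(-1) = -39 - 1*(-2) = -39 + 2 = -37)
117*(P(-8) + r) = 117*(-I*√2/3 - 37) = 117*(-37 - I*√2/3) = -4329 - 39*I*√2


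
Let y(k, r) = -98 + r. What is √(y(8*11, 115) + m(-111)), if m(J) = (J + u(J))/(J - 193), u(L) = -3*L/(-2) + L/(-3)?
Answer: √411046/152 ≈ 4.2179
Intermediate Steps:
u(L) = 7*L/6 (u(L) = -3*L*(-½) + L*(-⅓) = 3*L/2 - L/3 = 7*L/6)
m(J) = 13*J/(6*(-193 + J)) (m(J) = (J + 7*J/6)/(J - 193) = (13*J/6)/(-193 + J) = 13*J/(6*(-193 + J)))
√(y(8*11, 115) + m(-111)) = √((-98 + 115) + (13/6)*(-111)/(-193 - 111)) = √(17 + (13/6)*(-111)/(-304)) = √(17 + (13/6)*(-111)*(-1/304)) = √(17 + 481/608) = √(10817/608) = √411046/152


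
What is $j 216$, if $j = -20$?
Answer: $-4320$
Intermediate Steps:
$j 216 = \left(-20\right) 216 = -4320$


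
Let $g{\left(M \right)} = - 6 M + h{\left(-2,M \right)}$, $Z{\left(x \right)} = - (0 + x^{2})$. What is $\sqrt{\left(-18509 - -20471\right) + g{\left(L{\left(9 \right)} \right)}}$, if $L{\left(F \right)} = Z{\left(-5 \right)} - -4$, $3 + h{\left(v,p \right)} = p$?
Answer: $4 \sqrt{129} \approx 45.431$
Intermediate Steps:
$h{\left(v,p \right)} = -3 + p$
$Z{\left(x \right)} = - x^{2}$
$L{\left(F \right)} = -21$ ($L{\left(F \right)} = - \left(-5\right)^{2} - -4 = \left(-1\right) 25 + 4 = -25 + 4 = -21$)
$g{\left(M \right)} = -3 - 5 M$ ($g{\left(M \right)} = - 6 M + \left(-3 + M\right) = -3 - 5 M$)
$\sqrt{\left(-18509 - -20471\right) + g{\left(L{\left(9 \right)} \right)}} = \sqrt{\left(-18509 - -20471\right) - -102} = \sqrt{\left(-18509 + 20471\right) + \left(-3 + 105\right)} = \sqrt{1962 + 102} = \sqrt{2064} = 4 \sqrt{129}$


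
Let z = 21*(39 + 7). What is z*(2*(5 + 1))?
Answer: 11592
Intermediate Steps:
z = 966 (z = 21*46 = 966)
z*(2*(5 + 1)) = 966*(2*(5 + 1)) = 966*(2*6) = 966*12 = 11592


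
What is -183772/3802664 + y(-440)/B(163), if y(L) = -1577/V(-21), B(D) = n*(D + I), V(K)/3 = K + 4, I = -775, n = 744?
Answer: -534187524893/11038053635424 ≈ -0.048395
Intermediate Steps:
V(K) = 12 + 3*K (V(K) = 3*(K + 4) = 3*(4 + K) = 12 + 3*K)
B(D) = -576600 + 744*D (B(D) = 744*(D - 775) = 744*(-775 + D) = -576600 + 744*D)
y(L) = 1577/51 (y(L) = -1577/(12 + 3*(-21)) = -1577/(12 - 63) = -1577/(-51) = -1577*(-1/51) = 1577/51)
-183772/3802664 + y(-440)/B(163) = -183772/3802664 + 1577/(51*(-576600 + 744*163)) = -183772*1/3802664 + 1577/(51*(-576600 + 121272)) = -45943/950666 + (1577/51)/(-455328) = -45943/950666 + (1577/51)*(-1/455328) = -45943/950666 - 1577/23221728 = -534187524893/11038053635424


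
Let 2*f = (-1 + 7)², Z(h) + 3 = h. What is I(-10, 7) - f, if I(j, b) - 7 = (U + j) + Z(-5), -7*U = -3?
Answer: -200/7 ≈ -28.571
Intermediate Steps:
U = 3/7 (U = -⅐*(-3) = 3/7 ≈ 0.42857)
Z(h) = -3 + h
f = 18 (f = (-1 + 7)²/2 = (½)*6² = (½)*36 = 18)
I(j, b) = -4/7 + j (I(j, b) = 7 + ((3/7 + j) + (-3 - 5)) = 7 + ((3/7 + j) - 8) = 7 + (-53/7 + j) = -4/7 + j)
I(-10, 7) - f = (-4/7 - 10) - 1*18 = -74/7 - 18 = -200/7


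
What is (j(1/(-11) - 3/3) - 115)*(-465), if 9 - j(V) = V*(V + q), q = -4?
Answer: 6276570/121 ≈ 51873.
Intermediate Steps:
j(V) = 9 - V*(-4 + V) (j(V) = 9 - V*(V - 4) = 9 - V*(-4 + V))
(j(1/(-11) - 3/3) - 115)*(-465) = ((9 - (1/(-11) - 3/3)² + 4*(1/(-11) - 3/3)) - 115)*(-465) = ((9 - (1*(-1/11) - 3*⅓)² + 4*(1*(-1/11) - 3*⅓)) - 115)*(-465) = ((9 - (-1/11 - 1)² + 4*(-1/11 - 1)) - 115)*(-465) = ((9 - (-12/11)² + 4*(-12/11)) - 115)*(-465) = ((9 - 1*144/121 - 48/11) - 115)*(-465) = ((9 - 144/121 - 48/11) - 115)*(-465) = (417/121 - 115)*(-465) = -13498/121*(-465) = 6276570/121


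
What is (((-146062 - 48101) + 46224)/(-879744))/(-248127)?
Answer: -4483/6614795136 ≈ -6.7772e-7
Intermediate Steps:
(((-146062 - 48101) + 46224)/(-879744))/(-248127) = ((-194163 + 46224)*(-1/879744))*(-1/248127) = -147939*(-1/879744)*(-1/248127) = (49313/293248)*(-1/248127) = -4483/6614795136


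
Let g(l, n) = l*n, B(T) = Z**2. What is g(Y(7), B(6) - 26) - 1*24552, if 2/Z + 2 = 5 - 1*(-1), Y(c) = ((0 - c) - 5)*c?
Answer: -22389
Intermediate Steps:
Y(c) = c*(-5 - c) (Y(c) = (-c - 5)*c = (-5 - c)*c = c*(-5 - c))
Z = 1/2 (Z = 2/(-2 + (5 - 1*(-1))) = 2/(-2 + (5 + 1)) = 2/(-2 + 6) = 2/4 = 2*(1/4) = 1/2 ≈ 0.50000)
B(T) = 1/4 (B(T) = (1/2)**2 = 1/4)
g(Y(7), B(6) - 26) - 1*24552 = (-1*7*(5 + 7))*(1/4 - 26) - 1*24552 = -1*7*12*(-103/4) - 24552 = -84*(-103/4) - 24552 = 2163 - 24552 = -22389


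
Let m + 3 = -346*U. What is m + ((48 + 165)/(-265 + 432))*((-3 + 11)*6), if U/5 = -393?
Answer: 113551353/167 ≈ 6.7995e+5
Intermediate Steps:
U = -1965 (U = 5*(-393) = -1965)
m = 679887 (m = -3 - 346*(-1965) = -3 + 679890 = 679887)
m + ((48 + 165)/(-265 + 432))*((-3 + 11)*6) = 679887 + ((48 + 165)/(-265 + 432))*((-3 + 11)*6) = 679887 + (213/167)*(8*6) = 679887 + (213*(1/167))*48 = 679887 + (213/167)*48 = 679887 + 10224/167 = 113551353/167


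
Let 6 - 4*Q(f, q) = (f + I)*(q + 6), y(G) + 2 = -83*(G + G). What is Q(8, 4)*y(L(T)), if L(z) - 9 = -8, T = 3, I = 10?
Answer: 7308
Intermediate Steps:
L(z) = 1 (L(z) = 9 - 8 = 1)
y(G) = -2 - 166*G (y(G) = -2 - 83*(G + G) = -2 - 166*G)
Q(f, q) = 3/2 - (6 + q)*(10 + f)/4 (Q(f, q) = 3/2 - (f + 10)*(q + 6)/4 = 3/2 - (10 + f)*(6 + q)/4 = 3/2 - (6 + q)*(10 + f)/4)
Q(8, 4)*y(L(T)) = (-27/2 - 5/2*4 - 3/2*8 - ¼*8*4)*(-2 - 166*1) = (-27/2 - 10 - 12 - 8)*(-2 - 166) = -87/2*(-168) = 7308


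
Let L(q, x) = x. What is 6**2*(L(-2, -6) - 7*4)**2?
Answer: 41616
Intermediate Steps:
6**2*(L(-2, -6) - 7*4)**2 = 6**2*(-6 - 7*4)**2 = 36*(-6 - 28)**2 = 36*(-34)**2 = 36*1156 = 41616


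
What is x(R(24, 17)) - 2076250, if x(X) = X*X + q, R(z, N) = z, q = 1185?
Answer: -2074489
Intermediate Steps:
x(X) = 1185 + X² (x(X) = X*X + 1185 = X² + 1185 = 1185 + X²)
x(R(24, 17)) - 2076250 = (1185 + 24²) - 2076250 = (1185 + 576) - 2076250 = 1761 - 2076250 = -2074489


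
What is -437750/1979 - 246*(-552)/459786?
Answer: -33500431522/151652749 ≈ -220.90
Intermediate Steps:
-437750/1979 - 246*(-552)/459786 = -437750*1/1979 + 135792*(1/459786) = -437750/1979 + 22632/76631 = -33500431522/151652749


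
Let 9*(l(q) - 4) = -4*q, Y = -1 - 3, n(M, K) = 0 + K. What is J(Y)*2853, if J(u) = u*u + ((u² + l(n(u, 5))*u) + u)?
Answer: 59596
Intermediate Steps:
n(M, K) = K
Y = -4
l(q) = 4 - 4*q/9 (l(q) = 4 + (-4*q)/9 = 4 - 4*q/9)
J(u) = 2*u² + 25*u/9 (J(u) = u*u + ((u² + (4 - 4/9*5)*u) + u) = u² + ((u² + (4 - 20/9)*u) + u) = u² + ((u² + 16*u/9) + u) = u² + (u² + 25*u/9) = 2*u² + 25*u/9)
J(Y)*2853 = ((⅑)*(-4)*(25 + 18*(-4)))*2853 = ((⅑)*(-4)*(25 - 72))*2853 = ((⅑)*(-4)*(-47))*2853 = (188/9)*2853 = 59596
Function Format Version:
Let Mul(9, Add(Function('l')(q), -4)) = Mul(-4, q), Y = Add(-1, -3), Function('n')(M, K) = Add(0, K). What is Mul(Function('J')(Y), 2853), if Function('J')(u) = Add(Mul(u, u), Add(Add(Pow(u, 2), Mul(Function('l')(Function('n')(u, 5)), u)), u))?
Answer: 59596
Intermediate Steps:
Function('n')(M, K) = K
Y = -4
Function('l')(q) = Add(4, Mul(Rational(-4, 9), q)) (Function('l')(q) = Add(4, Mul(Rational(1, 9), Mul(-4, q))) = Add(4, Mul(Rational(-4, 9), q)))
Function('J')(u) = Add(Mul(2, Pow(u, 2)), Mul(Rational(25, 9), u)) (Function('J')(u) = Add(Mul(u, u), Add(Add(Pow(u, 2), Mul(Add(4, Mul(Rational(-4, 9), 5)), u)), u)) = Add(Pow(u, 2), Add(Add(Pow(u, 2), Mul(Add(4, Rational(-20, 9)), u)), u)) = Add(Pow(u, 2), Add(Add(Pow(u, 2), Mul(Rational(16, 9), u)), u)) = Add(Pow(u, 2), Add(Pow(u, 2), Mul(Rational(25, 9), u))) = Add(Mul(2, Pow(u, 2)), Mul(Rational(25, 9), u)))
Mul(Function('J')(Y), 2853) = Mul(Mul(Rational(1, 9), -4, Add(25, Mul(18, -4))), 2853) = Mul(Mul(Rational(1, 9), -4, Add(25, -72)), 2853) = Mul(Mul(Rational(1, 9), -4, -47), 2853) = Mul(Rational(188, 9), 2853) = 59596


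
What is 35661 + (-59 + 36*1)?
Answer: 35638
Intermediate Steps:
35661 + (-59 + 36*1) = 35661 + (-59 + 36) = 35661 - 23 = 35638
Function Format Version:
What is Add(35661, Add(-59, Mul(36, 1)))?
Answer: 35638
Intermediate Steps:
Add(35661, Add(-59, Mul(36, 1))) = Add(35661, Add(-59, 36)) = Add(35661, -23) = 35638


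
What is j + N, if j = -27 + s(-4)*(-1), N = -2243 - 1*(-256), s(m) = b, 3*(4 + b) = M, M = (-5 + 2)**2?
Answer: -2013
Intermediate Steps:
M = 9 (M = (-3)**2 = 9)
b = -1 (b = -4 + (1/3)*9 = -4 + 3 = -1)
s(m) = -1
N = -1987 (N = -2243 + 256 = -1987)
j = -26 (j = -27 - 1*(-1) = -27 + 1 = -26)
j + N = -26 - 1987 = -2013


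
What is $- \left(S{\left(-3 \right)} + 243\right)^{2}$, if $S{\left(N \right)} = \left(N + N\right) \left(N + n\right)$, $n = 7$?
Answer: $-47961$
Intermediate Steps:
$S{\left(N \right)} = 2 N \left(7 + N\right)$ ($S{\left(N \right)} = \left(N + N\right) \left(N + 7\right) = 2 N \left(7 + N\right)$)
$- \left(S{\left(-3 \right)} + 243\right)^{2} = - \left(2 \left(-3\right) \left(7 - 3\right) + 243\right)^{2} = - \left(2 \left(-3\right) 4 + 243\right)^{2} = - \left(-24 + 243\right)^{2} = - 219^{2} = \left(-1\right) 47961 = -47961$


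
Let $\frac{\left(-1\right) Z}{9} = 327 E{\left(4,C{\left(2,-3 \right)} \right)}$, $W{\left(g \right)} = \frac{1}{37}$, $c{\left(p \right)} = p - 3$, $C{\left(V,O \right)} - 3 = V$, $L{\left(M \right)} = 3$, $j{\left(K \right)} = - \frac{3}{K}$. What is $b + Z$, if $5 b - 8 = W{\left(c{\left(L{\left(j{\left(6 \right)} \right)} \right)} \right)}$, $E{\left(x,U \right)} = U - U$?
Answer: $\frac{297}{185} \approx 1.6054$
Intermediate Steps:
$C{\left(V,O \right)} = 3 + V$
$c{\left(p \right)} = -3 + p$
$W{\left(g \right)} = \frac{1}{37}$
$E{\left(x,U \right)} = 0$
$b = \frac{297}{185}$ ($b = \frac{8}{5} + \frac{1}{5} \cdot \frac{1}{37} = \frac{8}{5} + \frac{1}{185} = \frac{297}{185} \approx 1.6054$)
$Z = 0$ ($Z = - 9 \cdot 327 \cdot 0 = \left(-9\right) 0 = 0$)
$b + Z = \frac{297}{185} + 0 = \frac{297}{185}$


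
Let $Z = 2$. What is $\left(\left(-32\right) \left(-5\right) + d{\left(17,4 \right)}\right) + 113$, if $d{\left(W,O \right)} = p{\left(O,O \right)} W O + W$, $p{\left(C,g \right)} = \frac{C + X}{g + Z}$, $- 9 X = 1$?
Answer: $\frac{9020}{27} \approx 334.07$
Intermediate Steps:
$X = - \frac{1}{9}$ ($X = \left(- \frac{1}{9}\right) 1 = - \frac{1}{9} \approx -0.11111$)
$p{\left(C,g \right)} = \frac{- \frac{1}{9} + C}{2 + g}$ ($p{\left(C,g \right)} = \frac{C - \frac{1}{9}}{g + 2} = \frac{- \frac{1}{9} + C}{2 + g}$)
$d{\left(W,O \right)} = W + \frac{O W \left(- \frac{1}{9} + O\right)}{2 + O}$ ($d{\left(W,O \right)} = \frac{- \frac{1}{9} + O}{2 + O} W O + W = \frac{W \left(- \frac{1}{9} + O\right)}{2 + O} O + W = \frac{O W \left(- \frac{1}{9} + O\right)}{2 + O} + W = W + \frac{O W \left(- \frac{1}{9} + O\right)}{2 + O}$)
$\left(\left(-32\right) \left(-5\right) + d{\left(17,4 \right)}\right) + 113 = \left(\left(-32\right) \left(-5\right) + \frac{1}{9} \cdot 17 \frac{1}{2 + 4} \left(18 + 8 \cdot 4 + 9 \cdot 4^{2}\right)\right) + 113 = \left(160 + \frac{1}{9} \cdot 17 \cdot \frac{1}{6} \left(18 + 32 + 9 \cdot 16\right)\right) + 113 = \left(160 + \frac{1}{9} \cdot 17 \cdot \frac{1}{6} \left(18 + 32 + 144\right)\right) + 113 = \left(160 + \frac{1}{9} \cdot 17 \cdot \frac{1}{6} \cdot 194\right) + 113 = \left(160 + \frac{1649}{27}\right) + 113 = \frac{5969}{27} + 113 = \frac{9020}{27}$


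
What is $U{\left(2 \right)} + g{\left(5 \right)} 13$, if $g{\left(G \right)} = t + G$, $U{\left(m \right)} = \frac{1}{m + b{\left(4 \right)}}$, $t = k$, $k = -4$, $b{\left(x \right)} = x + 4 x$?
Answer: $\frac{287}{22} \approx 13.045$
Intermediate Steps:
$b{\left(x \right)} = 5 x$
$t = -4$
$U{\left(m \right)} = \frac{1}{20 + m}$ ($U{\left(m \right)} = \frac{1}{m + 5 \cdot 4} = \frac{1}{m + 20} = \frac{1}{20 + m}$)
$g{\left(G \right)} = -4 + G$
$U{\left(2 \right)} + g{\left(5 \right)} 13 = \frac{1}{20 + 2} + \left(-4 + 5\right) 13 = \frac{1}{22} + 1 \cdot 13 = \frac{1}{22} + 13 = \frac{287}{22}$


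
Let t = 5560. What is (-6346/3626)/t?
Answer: -3173/10080280 ≈ -0.00031477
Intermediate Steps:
(-6346/3626)/t = -6346/3626/5560 = -6346*1/3626*(1/5560) = -3173/1813*1/5560 = -3173/10080280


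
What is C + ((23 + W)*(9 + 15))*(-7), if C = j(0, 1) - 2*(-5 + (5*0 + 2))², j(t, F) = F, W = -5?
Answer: -3041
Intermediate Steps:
C = -17 (C = 1 - 2*(-5 + (5*0 + 2))² = 1 - 2*(-5 + (0 + 2))² = 1 - 2*(-5 + 2)² = 1 - 2*(-3)² = 1 - 2*9 = 1 - 18 = -17)
C + ((23 + W)*(9 + 15))*(-7) = -17 + ((23 - 5)*(9 + 15))*(-7) = -17 + (18*24)*(-7) = -17 + 432*(-7) = -17 - 3024 = -3041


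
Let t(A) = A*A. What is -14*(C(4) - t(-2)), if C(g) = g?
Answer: 0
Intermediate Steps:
t(A) = A**2
-14*(C(4) - t(-2)) = -14*(4 - 1*(-2)**2) = -14*(4 - 1*4) = -14*(4 - 4) = -14*0 = 0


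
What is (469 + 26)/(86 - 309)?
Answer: -495/223 ≈ -2.2197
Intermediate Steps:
(469 + 26)/(86 - 309) = 495/(-223) = 495*(-1/223) = -495/223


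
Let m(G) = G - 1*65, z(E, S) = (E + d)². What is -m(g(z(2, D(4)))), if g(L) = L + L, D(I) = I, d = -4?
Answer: 57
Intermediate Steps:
z(E, S) = (-4 + E)² (z(E, S) = (E - 4)² = (-4 + E)²)
g(L) = 2*L
m(G) = -65 + G (m(G) = G - 65 = -65 + G)
-m(g(z(2, D(4)))) = -(-65 + 2*(-4 + 2)²) = -(-65 + 2*(-2)²) = -(-65 + 2*4) = -(-65 + 8) = -1*(-57) = 57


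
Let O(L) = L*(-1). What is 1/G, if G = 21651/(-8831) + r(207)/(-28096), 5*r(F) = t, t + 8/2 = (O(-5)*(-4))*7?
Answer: -77536180/190016301 ≈ -0.40805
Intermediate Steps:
O(L) = -L
t = -144 (t = -4 + (-1*(-5)*(-4))*7 = -4 + (5*(-4))*7 = -4 - 20*7 = -4 - 140 = -144)
r(F) = -144/5 (r(F) = (1/5)*(-144) = -144/5)
G = -190016301/77536180 (G = 21651/(-8831) - 144/5/(-28096) = 21651*(-1/8831) - 144/5*(-1/28096) = -21651/8831 + 9/8780 = -190016301/77536180 ≈ -2.4507)
1/G = 1/(-190016301/77536180) = -77536180/190016301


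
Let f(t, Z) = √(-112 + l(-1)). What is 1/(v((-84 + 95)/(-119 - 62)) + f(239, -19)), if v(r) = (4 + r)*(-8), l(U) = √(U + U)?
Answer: -1/(5704/181 - √(-112 + I*√2)) ≈ -0.028564 - 0.0096131*I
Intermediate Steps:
l(U) = √2*√U (l(U) = √(2*U) = √2*√U)
f(t, Z) = √(-112 + I*√2) (f(t, Z) = √(-112 + √2*√(-1)) = √(-112 + √2*I) = √(-112 + I*√2))
v(r) = -32 - 8*r
1/(v((-84 + 95)/(-119 - 62)) + f(239, -19)) = 1/((-32 - 8*(-84 + 95)/(-119 - 62)) + √(-112 + I*√2)) = 1/((-32 - 88/(-181)) + √(-112 + I*√2)) = 1/((-32 - 88*(-1)/181) + √(-112 + I*√2)) = 1/((-32 - 8*(-11/181)) + √(-112 + I*√2)) = 1/((-32 + 88/181) + √(-112 + I*√2)) = 1/(-5704/181 + √(-112 + I*√2))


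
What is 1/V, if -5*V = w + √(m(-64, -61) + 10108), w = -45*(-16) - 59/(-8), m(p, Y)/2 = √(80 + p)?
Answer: -232760/33213337 + 1920*√281/33213337 ≈ -0.0060390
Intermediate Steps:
m(p, Y) = 2*√(80 + p)
w = 5819/8 (w = 720 - 59*(-⅛) = 720 + 59/8 = 5819/8 ≈ 727.38)
V = -5819/40 - 6*√281/5 (V = -(5819/8 + √(2*√(80 - 64) + 10108))/5 = -(5819/8 + √(2*√16 + 10108))/5 = -(5819/8 + √(2*4 + 10108))/5 = -(5819/8 + √(8 + 10108))/5 = -(5819/8 + √10116)/5 = -(5819/8 + 6*√281)/5 = -5819/40 - 6*√281/5 ≈ -165.59)
1/V = 1/(-5819/40 - 6*√281/5)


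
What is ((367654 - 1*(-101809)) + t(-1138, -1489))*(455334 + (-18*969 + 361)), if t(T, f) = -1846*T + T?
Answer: 1125903949469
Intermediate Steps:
t(T, f) = -1845*T
((367654 - 1*(-101809)) + t(-1138, -1489))*(455334 + (-18*969 + 361)) = ((367654 - 1*(-101809)) - 1845*(-1138))*(455334 + (-18*969 + 361)) = ((367654 + 101809) + 2099610)*(455334 + (-17442 + 361)) = (469463 + 2099610)*(455334 - 17081) = 2569073*438253 = 1125903949469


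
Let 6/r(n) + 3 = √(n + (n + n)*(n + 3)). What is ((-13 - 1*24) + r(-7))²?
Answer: 5041/4 ≈ 1260.3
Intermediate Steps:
r(n) = 6/(-3 + √(n + 2*n*(3 + n))) (r(n) = 6/(-3 + √(n + (n + n)*(n + 3))) = 6/(-3 + √(n + (2*n)*(3 + n))) = 6/(-3 + √(n + 2*n*(3 + n))))
((-13 - 1*24) + r(-7))² = ((-13 - 1*24) + 6/(-3 + √(-7*(7 + 2*(-7)))))² = ((-13 - 24) + 6/(-3 + √(-7*(7 - 14))))² = (-37 + 6/(-3 + √(-7*(-7))))² = (-37 + 6/(-3 + √49))² = (-37 + 6/(-3 + 7))² = (-37 + 6/4)² = (-37 + 6*(¼))² = (-37 + 3/2)² = (-71/2)² = 5041/4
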